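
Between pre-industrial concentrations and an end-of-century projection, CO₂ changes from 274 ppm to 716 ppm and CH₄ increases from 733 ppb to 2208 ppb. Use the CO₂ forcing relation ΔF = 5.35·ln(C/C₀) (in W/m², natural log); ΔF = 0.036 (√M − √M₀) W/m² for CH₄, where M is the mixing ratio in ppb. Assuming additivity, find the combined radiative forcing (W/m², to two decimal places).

ΔF = 5.86 W/m²

CO₂: 5.35 × ln(716/274) = 5.35 × ln(2.61314) = 5.35 × 0.96055 = 5.1389 W/m².
CH₄: 0.036 × (√2208 − √733) = 0.036 × (46.9894 − 27.0740) = 0.036 × 19.9154 = 0.7170 W/m².
Total ΔF = 5.1389 + 0.7170 = 5.8559 W/m².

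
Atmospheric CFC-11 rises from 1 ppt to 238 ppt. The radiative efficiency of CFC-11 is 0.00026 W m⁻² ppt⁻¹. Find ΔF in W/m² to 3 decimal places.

CFC-11: ΔF = 0.00026 × (238 − 1) = 0.00026 × 237 = 0.0616 W/m².

ΔF = 0.062 W/m²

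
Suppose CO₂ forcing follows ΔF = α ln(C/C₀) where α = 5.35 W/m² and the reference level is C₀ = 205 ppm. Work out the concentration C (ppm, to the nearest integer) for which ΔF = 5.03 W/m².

Set 5.35 ln(C/205) = 5.03, so ln(C/205) = 5.03/5.35 = 0.94019.
Then C/205 = e^0.94019 = 2.56047, giving C = 205 × 2.56047 = 524.90 ppm.

C ≈ 525 ppm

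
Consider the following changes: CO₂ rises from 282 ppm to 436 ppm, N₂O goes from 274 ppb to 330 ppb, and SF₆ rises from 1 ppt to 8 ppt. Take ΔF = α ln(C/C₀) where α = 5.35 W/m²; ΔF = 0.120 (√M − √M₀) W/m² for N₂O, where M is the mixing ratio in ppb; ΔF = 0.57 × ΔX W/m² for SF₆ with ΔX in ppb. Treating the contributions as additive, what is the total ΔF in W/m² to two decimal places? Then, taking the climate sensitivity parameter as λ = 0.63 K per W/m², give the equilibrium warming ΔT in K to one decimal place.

ΔF = 2.53 W/m²; ΔT = 1.6 K

CO₂: 5.35 × ln(436/282) = 5.35 × ln(1.54610) = 5.35 × 0.43574 = 2.3312 W/m².
N₂O: 0.120 × (√330 − √274) = 0.120 × (18.1659 − 16.5529) = 0.120 × 1.6130 = 0.1936 W/m².
SF₆: Δ = 8 − 1 = 7 ppt = 0.007 ppb; ΔF = 0.57 × 0.007 = 0.0040 W/m².
Total ΔF = 2.3312 + 0.1936 + 0.0040 = 2.5288 W/m².
ΔT = λ ΔF = 0.63 × 2.53 = 1.5939 K.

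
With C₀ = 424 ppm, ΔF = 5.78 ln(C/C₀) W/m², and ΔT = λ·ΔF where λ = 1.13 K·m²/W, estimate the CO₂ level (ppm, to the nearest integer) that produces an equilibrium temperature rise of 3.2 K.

Required forcing: ΔF = ΔT/λ = 3.2/1.13 = 2.8319 W/m².
Then ln(C/424) = ΔF/5.78 = 2.8319/5.78 = 0.48995.
So C = 424 × e^0.48995 = 424 × 1.63223 = 692.07 ppm.

C ≈ 692 ppm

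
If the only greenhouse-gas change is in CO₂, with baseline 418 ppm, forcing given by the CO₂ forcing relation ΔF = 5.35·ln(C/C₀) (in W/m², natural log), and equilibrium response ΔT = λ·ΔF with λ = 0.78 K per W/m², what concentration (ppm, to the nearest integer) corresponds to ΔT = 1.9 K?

C ≈ 659 ppm

Required forcing: ΔF = ΔT/λ = 1.9/0.78 = 2.4359 W/m².
Then ln(C/418) = ΔF/5.35 = 2.4359/5.35 = 0.45531.
So C = 418 × e^0.45531 = 418 × 1.57666 = 659.04 ppm.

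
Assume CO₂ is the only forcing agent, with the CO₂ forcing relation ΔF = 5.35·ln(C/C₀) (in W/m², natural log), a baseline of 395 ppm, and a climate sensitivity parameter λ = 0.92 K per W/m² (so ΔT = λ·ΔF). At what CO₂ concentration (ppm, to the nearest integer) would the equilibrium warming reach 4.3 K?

Required forcing: ΔF = ΔT/λ = 4.3/0.92 = 4.6739 W/m².
Then ln(C/395) = ΔF/5.35 = 4.6739/5.35 = 0.87363.
So C = 395 × e^0.87363 = 395 × 2.39559 = 946.26 ppm.

C ≈ 946 ppm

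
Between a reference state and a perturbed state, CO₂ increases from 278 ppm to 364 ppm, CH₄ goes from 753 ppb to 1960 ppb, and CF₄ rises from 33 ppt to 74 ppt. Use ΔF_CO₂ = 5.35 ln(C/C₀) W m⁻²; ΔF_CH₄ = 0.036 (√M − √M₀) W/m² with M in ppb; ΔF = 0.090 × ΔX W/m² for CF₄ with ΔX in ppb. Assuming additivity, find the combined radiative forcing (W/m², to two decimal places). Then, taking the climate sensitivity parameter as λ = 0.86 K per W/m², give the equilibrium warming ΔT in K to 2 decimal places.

ΔF = 2.05 W/m²; ΔT = 1.76 K

CO₂: 5.35 × ln(364/278) = 5.35 × ln(1.30935) = 5.35 × 0.26953 = 1.4420 W/m².
CH₄: 0.036 × (√1960 − √753) = 0.036 × (44.2719 − 27.4408) = 0.036 × 16.8311 = 0.6059 W/m².
CF₄: Δ = 74 − 33 = 41 ppt = 0.041 ppb; ΔF = 0.090 × 0.041 = 0.0037 W/m².
Total ΔF = 1.4420 + 0.6059 + 0.0037 = 2.0516 W/m².
ΔT = λ ΔF = 0.86 × 2.05 = 1.7630 K.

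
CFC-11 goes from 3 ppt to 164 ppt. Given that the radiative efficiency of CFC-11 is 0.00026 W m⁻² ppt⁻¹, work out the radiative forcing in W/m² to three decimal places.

CFC-11: ΔF = 0.00026 × (164 − 3) = 0.00026 × 161 = 0.0419 W/m².

ΔF = 0.042 W/m²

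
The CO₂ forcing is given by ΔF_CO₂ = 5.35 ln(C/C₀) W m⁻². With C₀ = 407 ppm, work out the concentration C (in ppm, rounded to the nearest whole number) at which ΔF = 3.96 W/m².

Set 5.35 ln(C/407) = 3.96, so ln(C/407) = 3.96/5.35 = 0.74019.
Then C/407 = e^0.74019 = 2.09633, giving C = 407 × 2.09633 = 853.21 ppm.

C ≈ 853 ppm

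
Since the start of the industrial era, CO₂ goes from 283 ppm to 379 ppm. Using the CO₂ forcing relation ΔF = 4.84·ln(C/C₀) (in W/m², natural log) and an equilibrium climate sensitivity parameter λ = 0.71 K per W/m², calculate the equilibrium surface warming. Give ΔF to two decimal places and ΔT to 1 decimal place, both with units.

ΔF = 1.41 W/m²; ΔT = 1.0 K

CO₂: 4.84 × ln(379/283) = 4.84 × ln(1.33922) = 4.84 × 0.29209 = 1.4137 W/m².
ΔT = λ ΔF = 0.71 × 1.41 = 1.0011 K.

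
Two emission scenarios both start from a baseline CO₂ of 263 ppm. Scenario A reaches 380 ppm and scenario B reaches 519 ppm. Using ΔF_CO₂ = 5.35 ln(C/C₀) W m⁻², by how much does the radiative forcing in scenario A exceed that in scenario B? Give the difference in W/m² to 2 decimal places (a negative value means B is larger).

ΔF_A − ΔF_B = -1.67 W/m²

ΔF_A = 5.35 ln(380/263) = 5.35 × 0.36802 = 1.9689 W/m².
ΔF_B = 5.35 ln(519/263) = 5.35 × 0.67975 = 3.6367 W/m².
Difference: 1.9689 − 3.6367 = -1.6678 W/m².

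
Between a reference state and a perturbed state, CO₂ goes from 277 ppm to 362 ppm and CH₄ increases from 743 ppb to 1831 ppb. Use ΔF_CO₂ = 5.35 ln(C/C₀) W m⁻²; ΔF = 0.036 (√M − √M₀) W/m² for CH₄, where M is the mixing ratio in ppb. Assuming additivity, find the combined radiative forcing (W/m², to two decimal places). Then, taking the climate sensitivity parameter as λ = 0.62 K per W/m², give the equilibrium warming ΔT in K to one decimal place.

ΔF = 1.99 W/m²; ΔT = 1.2 K

CO₂: 5.35 × ln(362/277) = 5.35 × ln(1.30686) = 5.35 × 0.26763 = 1.4318 W/m².
CH₄: 0.036 × (√1831 − √743) = 0.036 × (42.7902 − 27.2580) = 0.036 × 15.5322 = 0.5592 W/m².
Total ΔF = 1.4318 + 0.5592 = 1.9910 W/m².
ΔT = λ ΔF = 0.62 × 1.99 = 1.2338 K.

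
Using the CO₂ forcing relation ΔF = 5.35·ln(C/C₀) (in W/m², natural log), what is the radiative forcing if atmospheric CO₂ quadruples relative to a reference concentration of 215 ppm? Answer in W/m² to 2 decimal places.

ΔF = 7.42 W/m²

ΔF = 5.35 × ln(4) = 5.35 × 1.38629 = 7.4167 W/m².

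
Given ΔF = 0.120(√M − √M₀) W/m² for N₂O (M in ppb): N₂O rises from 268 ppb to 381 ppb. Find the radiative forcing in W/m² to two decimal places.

ΔF = 0.38 W/m²

N₂O: 0.120 × (√381 − √268) = 0.120 × (19.5192 − 16.3707) = 0.120 × 3.1485 = 0.3778 W/m².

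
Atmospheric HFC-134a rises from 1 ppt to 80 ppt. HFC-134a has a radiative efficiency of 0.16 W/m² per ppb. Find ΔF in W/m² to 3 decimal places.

ΔF = 0.013 W/m²

HFC-134a: Δ = 80 − 1 = 79 ppt = 0.079 ppb; ΔF = 0.16 × 0.079 = 0.0126 W/m².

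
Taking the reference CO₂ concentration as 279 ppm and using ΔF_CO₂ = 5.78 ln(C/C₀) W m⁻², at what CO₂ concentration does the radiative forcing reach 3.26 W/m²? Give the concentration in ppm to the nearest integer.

C ≈ 490 ppm

Set 5.78 ln(C/279) = 3.26, so ln(C/279) = 3.26/5.78 = 0.56401.
Then C/279 = e^0.56401 = 1.75771, giving C = 279 × 1.75771 = 490.40 ppm.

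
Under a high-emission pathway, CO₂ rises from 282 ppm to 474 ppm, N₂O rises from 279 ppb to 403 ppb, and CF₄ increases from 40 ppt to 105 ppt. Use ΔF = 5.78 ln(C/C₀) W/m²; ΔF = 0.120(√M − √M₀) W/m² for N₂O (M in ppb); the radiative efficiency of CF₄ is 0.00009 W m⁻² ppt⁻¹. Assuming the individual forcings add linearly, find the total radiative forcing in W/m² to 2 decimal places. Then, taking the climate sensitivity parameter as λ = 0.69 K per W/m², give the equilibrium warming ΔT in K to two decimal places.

CO₂: 5.78 × ln(474/282) = 5.78 × ln(1.68085) = 5.78 × 0.51930 = 3.0016 W/m².
N₂O: 0.120 × (√403 − √279) = 0.120 × (20.0749 − 16.7033) = 0.120 × 3.3716 = 0.4046 W/m².
CF₄: ΔF = 0.00009 × (105 − 40) = 0.00009 × 65 = 0.0059 W/m².
Total ΔF = 3.0016 + 0.4046 + 0.0059 = 3.4121 W/m².
ΔT = λ ΔF = 0.69 × 3.41 = 2.3529 K.

ΔF = 3.41 W/m²; ΔT = 2.35 K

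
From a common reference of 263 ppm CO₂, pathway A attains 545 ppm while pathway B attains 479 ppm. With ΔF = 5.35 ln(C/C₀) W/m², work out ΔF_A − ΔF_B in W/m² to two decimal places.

ΔF_A = 5.35 ln(545/263) = 5.35 × 0.72863 = 3.8982 W/m².
ΔF_B = 5.35 ln(479/263) = 5.35 × 0.59955 = 3.2076 W/m².
Difference: 3.8982 − 3.2076 = 0.6906 W/m².
(Equivalently, ΔF_A − ΔF_B = 5.35 ln(545/479) = 5.35 × 0.12909 = 0.6906 W/m².)

ΔF_A − ΔF_B = 0.69 W/m²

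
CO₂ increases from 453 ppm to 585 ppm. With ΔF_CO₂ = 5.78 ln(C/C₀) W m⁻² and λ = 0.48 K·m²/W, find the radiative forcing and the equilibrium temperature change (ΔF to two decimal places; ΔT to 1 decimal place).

CO₂: 5.78 × ln(585/453) = 5.78 × ln(1.29139) = 5.78 × 0.25572 = 1.4781 W/m².
ΔT = λ ΔF = 0.48 × 1.48 = 0.7104 K.

ΔF = 1.48 W/m²; ΔT = 0.7 K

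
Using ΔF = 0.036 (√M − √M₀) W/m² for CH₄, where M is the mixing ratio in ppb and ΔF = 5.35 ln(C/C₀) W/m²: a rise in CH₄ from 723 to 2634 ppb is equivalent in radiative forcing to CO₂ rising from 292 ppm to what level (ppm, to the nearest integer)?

C ≈ 344 ppm

CH₄ forcing: 0.036 × (√2634 − √723) = 0.036 × (51.3225 − 26.8887) = 0.036 × 24.4338 = 0.87962 W/m².
Set 5.35 ln(C/292) = 0.87962: ln(C/292) = 0.87962/5.35 = 0.16441, so C = 292 × e^0.16441 = 292 × 1.17870 = 344.18 ppm.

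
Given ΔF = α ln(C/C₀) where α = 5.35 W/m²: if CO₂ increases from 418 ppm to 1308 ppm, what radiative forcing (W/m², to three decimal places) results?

CO₂: 5.35 × ln(1308/418) = 5.35 × ln(3.12919) = 5.35 × 1.14077 = 6.1031 W/m².

ΔF = 6.103 W/m²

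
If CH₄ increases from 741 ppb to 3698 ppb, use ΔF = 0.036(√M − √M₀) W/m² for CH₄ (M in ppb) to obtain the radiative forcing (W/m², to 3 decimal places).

CH₄: 0.036 × (√3698 − √741) = 0.036 × (60.8112 − 27.2213) = 0.036 × 33.5899 = 1.2092 W/m².

ΔF = 1.209 W/m²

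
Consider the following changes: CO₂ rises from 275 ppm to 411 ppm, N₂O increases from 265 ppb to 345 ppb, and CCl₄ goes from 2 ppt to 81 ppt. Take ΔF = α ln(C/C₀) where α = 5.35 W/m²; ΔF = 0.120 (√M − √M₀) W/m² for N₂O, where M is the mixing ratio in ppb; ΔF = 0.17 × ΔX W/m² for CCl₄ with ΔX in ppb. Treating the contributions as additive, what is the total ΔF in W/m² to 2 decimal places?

ΔF = 2.44 W/m²

CO₂: 5.35 × ln(411/275) = 5.35 × ln(1.49455) = 5.35 × 0.40183 = 2.1498 W/m².
N₂O: 0.120 × (√345 − √265) = 0.120 × (18.5742 − 16.2788) = 0.120 × 2.2954 = 0.2754 W/m².
CCl₄: Δ = 81 − 2 = 79 ppt = 0.079 ppb; ΔF = 0.17 × 0.079 = 0.0134 W/m².
Total ΔF = 2.1498 + 0.2754 + 0.0134 = 2.4386 W/m².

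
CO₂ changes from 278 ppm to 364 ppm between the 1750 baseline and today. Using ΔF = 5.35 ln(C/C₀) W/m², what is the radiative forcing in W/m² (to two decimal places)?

ΔF = 1.44 W/m²

CO₂: 5.35 × ln(364/278) = 5.35 × ln(1.30935) = 5.35 × 0.26953 = 1.4420 W/m².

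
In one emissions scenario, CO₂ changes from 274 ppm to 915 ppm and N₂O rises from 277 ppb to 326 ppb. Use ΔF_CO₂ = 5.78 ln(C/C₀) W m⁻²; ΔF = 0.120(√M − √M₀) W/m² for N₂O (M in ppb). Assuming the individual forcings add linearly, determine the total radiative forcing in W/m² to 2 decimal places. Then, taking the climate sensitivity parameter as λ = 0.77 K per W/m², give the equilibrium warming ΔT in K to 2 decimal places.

CO₂: 5.78 × ln(915/274) = 5.78 × ln(3.33942) = 5.78 × 1.20580 = 6.9695 W/m².
N₂O: 0.120 × (√326 − √277) = 0.120 × (18.0555 − 16.6433) = 0.120 × 1.4122 = 0.1695 W/m².
Total ΔF = 6.9695 + 0.1695 = 7.1390 W/m².
ΔT = λ ΔF = 0.77 × 7.14 = 5.4978 K.

ΔF = 7.14 W/m²; ΔT = 5.50 K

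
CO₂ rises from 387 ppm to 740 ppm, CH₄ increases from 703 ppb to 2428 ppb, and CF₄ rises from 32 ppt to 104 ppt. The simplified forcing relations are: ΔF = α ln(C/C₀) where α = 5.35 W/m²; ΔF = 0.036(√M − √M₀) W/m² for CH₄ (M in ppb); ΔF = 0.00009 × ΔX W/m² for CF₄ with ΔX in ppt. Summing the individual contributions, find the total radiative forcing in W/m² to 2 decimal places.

CO₂: 5.35 × ln(740/387) = 5.35 × ln(1.91214) = 5.35 × 0.64822 = 3.4680 W/m².
CH₄: 0.036 × (√2428 − √703) = 0.036 × (49.2747 − 26.5141) = 0.036 × 22.7606 = 0.8194 W/m².
CF₄: ΔF = 0.00009 × (104 − 32) = 0.00009 × 72 = 0.0065 W/m².
Total ΔF = 3.4680 + 0.8194 + 0.0065 = 4.2939 W/m².

ΔF = 4.29 W/m²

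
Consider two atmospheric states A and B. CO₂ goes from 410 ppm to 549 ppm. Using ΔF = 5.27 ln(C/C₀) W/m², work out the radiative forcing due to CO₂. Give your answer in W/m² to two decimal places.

ΔF = 1.54 W/m²

CO₂: 5.27 × ln(549/410) = 5.27 × ln(1.33902) = 5.27 × 0.29194 = 1.5385 W/m².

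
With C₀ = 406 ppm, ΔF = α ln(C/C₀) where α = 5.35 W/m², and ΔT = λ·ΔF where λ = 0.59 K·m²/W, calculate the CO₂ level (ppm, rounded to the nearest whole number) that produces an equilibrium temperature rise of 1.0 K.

C ≈ 557 ppm

Required forcing: ΔF = ΔT/λ = 1.0/0.59 = 1.6949 W/m².
Then ln(C/406) = ΔF/5.35 = 1.6949/5.35 = 0.31680.
So C = 406 × e^0.31680 = 406 × 1.37273 = 557.33 ppm.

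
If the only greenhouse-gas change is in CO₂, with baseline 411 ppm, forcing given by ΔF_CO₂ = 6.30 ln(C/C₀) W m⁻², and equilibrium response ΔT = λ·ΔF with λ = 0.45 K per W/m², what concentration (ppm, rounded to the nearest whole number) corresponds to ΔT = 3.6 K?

C ≈ 1463 ppm

Required forcing: ΔF = ΔT/λ = 3.6/0.45 = 8.0000 W/m².
Then ln(C/411) = ΔF/6.30 = 8.0000/6.30 = 1.26984.
So C = 411 × e^1.26984 = 411 × 3.56028 = 1463.28 ppm.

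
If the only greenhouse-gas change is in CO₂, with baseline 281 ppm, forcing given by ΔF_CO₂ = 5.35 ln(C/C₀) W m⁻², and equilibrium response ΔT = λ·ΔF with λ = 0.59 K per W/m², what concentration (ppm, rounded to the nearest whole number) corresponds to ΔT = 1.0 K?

Required forcing: ΔF = ΔT/λ = 1.0/0.59 = 1.6949 W/m².
Then ln(C/281) = ΔF/5.35 = 1.6949/5.35 = 0.31680.
So C = 281 × e^0.31680 = 281 × 1.37273 = 385.74 ppm.

C ≈ 386 ppm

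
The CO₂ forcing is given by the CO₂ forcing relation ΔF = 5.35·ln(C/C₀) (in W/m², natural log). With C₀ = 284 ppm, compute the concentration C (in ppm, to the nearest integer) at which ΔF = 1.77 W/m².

Set 5.35 ln(C/284) = 1.77, so ln(C/284) = 1.77/5.35 = 0.33084.
Then C/284 = e^0.33084 = 1.39214, giving C = 284 × 1.39214 = 395.37 ppm.

C ≈ 395 ppm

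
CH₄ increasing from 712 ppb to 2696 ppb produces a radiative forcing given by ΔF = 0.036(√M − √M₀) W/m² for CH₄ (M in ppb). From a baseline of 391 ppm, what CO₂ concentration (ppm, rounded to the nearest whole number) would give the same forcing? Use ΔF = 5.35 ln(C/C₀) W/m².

CH₄ forcing: 0.036 × (√2696 − √712) = 0.036 × (51.9230 − 26.6833) = 0.036 × 25.2397 = 0.90863 W/m².
Set 5.35 ln(C/391) = 0.90863: ln(C/391) = 0.90863/5.35 = 0.16984, so C = 391 × e^0.16984 = 391 × 1.18512 = 463.38 ppm.

C ≈ 463 ppm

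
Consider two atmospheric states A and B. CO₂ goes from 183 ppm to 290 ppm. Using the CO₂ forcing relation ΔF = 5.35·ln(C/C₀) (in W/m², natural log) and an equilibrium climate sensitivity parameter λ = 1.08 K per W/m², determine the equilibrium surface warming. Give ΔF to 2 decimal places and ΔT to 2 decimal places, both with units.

ΔF = 2.46 W/m²; ΔT = 2.66 K

CO₂: 5.35 × ln(290/183) = 5.35 × ln(1.58470) = 5.35 × 0.46040 = 2.4631 W/m².
ΔT = λ ΔF = 1.08 × 2.46 = 2.6568 K.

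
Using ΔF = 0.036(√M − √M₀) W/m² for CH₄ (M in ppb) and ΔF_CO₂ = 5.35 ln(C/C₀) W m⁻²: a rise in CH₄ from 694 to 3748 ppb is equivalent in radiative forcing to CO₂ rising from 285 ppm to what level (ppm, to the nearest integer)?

C ≈ 360 ppm

CH₄ forcing: 0.036 × (√3748 − √694) = 0.036 × (61.2209 − 26.3439) = 0.036 × 34.8770 = 1.25557 W/m².
Set 5.35 ln(C/285) = 1.25557: ln(C/285) = 1.25557/5.35 = 0.23469, so C = 285 × e^0.23469 = 285 × 1.26452 = 360.39 ppm.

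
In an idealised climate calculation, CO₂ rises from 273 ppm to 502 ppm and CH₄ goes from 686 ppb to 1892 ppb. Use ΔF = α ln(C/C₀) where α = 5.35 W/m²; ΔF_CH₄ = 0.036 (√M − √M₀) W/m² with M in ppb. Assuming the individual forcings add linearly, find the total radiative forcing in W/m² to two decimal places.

CO₂: 5.35 × ln(502/273) = 5.35 × ln(1.83883) = 5.35 × 0.60913 = 3.2588 W/m².
CH₄: 0.036 × (√1892 − √686) = 0.036 × (43.4971 − 26.1916) = 0.036 × 17.3055 = 0.6230 W/m².
Total ΔF = 3.2588 + 0.6230 = 3.8818 W/m².

ΔF = 3.88 W/m²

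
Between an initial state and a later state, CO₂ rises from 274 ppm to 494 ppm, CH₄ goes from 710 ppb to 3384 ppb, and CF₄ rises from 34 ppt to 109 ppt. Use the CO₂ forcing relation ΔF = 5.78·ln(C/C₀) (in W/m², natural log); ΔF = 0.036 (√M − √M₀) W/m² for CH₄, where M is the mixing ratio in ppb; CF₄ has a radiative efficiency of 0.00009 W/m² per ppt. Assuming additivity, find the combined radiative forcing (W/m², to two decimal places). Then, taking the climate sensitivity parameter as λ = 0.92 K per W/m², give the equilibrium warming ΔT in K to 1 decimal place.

CO₂: 5.78 × ln(494/274) = 5.78 × ln(1.80292) = 5.78 × 0.58941 = 3.4068 W/m².
CH₄: 0.036 × (√3384 − √710) = 0.036 × (58.1722 − 26.6458) = 0.036 × 31.5264 = 1.1350 W/m².
CF₄: ΔF = 0.00009 × (109 − 34) = 0.00009 × 75 = 0.0068 W/m².
Total ΔF = 3.4068 + 1.1350 + 0.0068 = 4.5486 W/m².
ΔT = λ ΔF = 0.92 × 4.55 = 4.1860 K.

ΔF = 4.55 W/m²; ΔT = 4.2 K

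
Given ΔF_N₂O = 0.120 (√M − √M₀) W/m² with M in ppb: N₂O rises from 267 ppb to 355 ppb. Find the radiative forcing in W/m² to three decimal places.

ΔF = 0.300 W/m²

N₂O: 0.120 × (√355 − √267) = 0.120 × (18.8414 − 16.3401) = 0.120 × 2.5013 = 0.3002 W/m².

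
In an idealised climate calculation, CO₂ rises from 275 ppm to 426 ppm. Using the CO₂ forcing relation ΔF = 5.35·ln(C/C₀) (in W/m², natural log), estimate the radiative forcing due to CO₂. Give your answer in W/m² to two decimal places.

CO₂ absorption bands are partially saturated, so forcing scales with the logarithm of the concentration ratio.
CO₂: 5.35 × ln(426/275) = 5.35 × ln(1.54909) = 5.35 × 0.43767 = 2.3415 W/m².

ΔF = 2.34 W/m²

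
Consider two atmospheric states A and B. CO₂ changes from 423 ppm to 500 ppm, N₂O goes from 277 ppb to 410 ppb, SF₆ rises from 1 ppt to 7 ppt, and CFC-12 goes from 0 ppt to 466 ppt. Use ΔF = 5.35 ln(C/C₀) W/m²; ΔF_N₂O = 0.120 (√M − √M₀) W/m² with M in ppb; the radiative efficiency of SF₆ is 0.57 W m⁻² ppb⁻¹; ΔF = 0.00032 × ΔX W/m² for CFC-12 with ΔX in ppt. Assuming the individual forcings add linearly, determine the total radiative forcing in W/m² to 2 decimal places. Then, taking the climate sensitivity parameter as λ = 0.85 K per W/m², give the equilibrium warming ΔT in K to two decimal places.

CO₂: 5.35 × ln(500/423) = 5.35 × ln(1.18203) = 5.35 × 0.16723 = 0.8947 W/m².
N₂O: 0.120 × (√410 − √277) = 0.120 × (20.2485 − 16.6433) = 0.120 × 3.6052 = 0.4326 W/m².
SF₆: Δ = 7 − 1 = 6 ppt = 0.006 ppb; ΔF = 0.57 × 0.006 = 0.0034 W/m².
CFC-12: ΔF = 0.00032 × (466 − 0) = 0.00032 × 466 = 0.1491 W/m².
Total ΔF = 0.8947 + 0.4326 + 0.0034 + 0.1491 = 1.4798 W/m².
ΔT = λ ΔF = 0.85 × 1.48 = 1.2580 K.

ΔF = 1.48 W/m²; ΔT = 1.26 K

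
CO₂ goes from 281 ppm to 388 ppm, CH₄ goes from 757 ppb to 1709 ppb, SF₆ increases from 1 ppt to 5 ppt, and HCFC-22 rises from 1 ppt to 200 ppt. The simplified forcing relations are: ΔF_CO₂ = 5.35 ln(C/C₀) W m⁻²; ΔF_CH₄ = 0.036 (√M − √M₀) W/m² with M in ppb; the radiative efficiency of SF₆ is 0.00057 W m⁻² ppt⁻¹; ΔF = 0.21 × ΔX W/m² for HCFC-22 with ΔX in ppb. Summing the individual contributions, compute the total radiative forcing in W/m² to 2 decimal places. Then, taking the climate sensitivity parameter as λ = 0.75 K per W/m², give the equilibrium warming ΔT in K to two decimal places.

CO₂: 5.35 × ln(388/281) = 5.35 × ln(1.38078) = 5.35 × 0.32265 = 1.7262 W/m².
CH₄: 0.036 × (√1709 − √757) = 0.036 × (41.3401 − 27.5136) = 0.036 × 13.8265 = 0.4978 W/m².
SF₆: ΔF = 0.00057 × (5 − 1) = 0.00057 × 4 = 0.0023 W/m².
HCFC-22: Δ = 200 − 1 = 199 ppt = 0.199 ppb; ΔF = 0.21 × 0.199 = 0.0418 W/m².
Total ΔF = 1.7262 + 0.4978 + 0.0023 + 0.0418 = 2.2681 W/m².
ΔT = λ ΔF = 0.75 × 2.27 = 1.7025 K.

ΔF = 2.27 W/m²; ΔT = 1.70 K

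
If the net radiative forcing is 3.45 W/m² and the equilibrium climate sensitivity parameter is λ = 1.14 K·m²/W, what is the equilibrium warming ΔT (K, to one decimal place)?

ΔT = λ ΔF = 1.14 × 3.45 = 3.9330 K.

ΔT = 3.9 K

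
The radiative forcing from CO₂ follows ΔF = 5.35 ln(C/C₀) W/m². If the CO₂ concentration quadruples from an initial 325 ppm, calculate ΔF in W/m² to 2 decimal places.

ΔF = 7.42 W/m²

ΔF = 5.35 × ln(4) = 5.35 × 1.38629 = 7.4167 W/m².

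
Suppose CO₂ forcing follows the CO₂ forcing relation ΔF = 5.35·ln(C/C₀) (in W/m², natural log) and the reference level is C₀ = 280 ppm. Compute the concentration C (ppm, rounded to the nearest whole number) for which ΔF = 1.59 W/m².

C ≈ 377 ppm

Set 5.35 ln(C/280) = 1.59, so ln(C/280) = 1.59/5.35 = 0.29720.
Then C/280 = e^0.29720 = 1.34608, giving C = 280 × 1.34608 = 376.90 ppm.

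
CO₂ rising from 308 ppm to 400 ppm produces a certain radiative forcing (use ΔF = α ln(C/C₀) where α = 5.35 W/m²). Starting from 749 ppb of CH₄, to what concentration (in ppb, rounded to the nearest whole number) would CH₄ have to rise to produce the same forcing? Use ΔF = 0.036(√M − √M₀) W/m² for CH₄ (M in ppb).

CO₂ forcing: 5.35 × ln(400/308) = 5.35 × 0.261365 = 1.39830 W/m².
Set 0.036(√M − √749) = 1.39830: √M = 1.39830/0.036 + √749 = 38.8417 + 27.3679 = 66.2096.
M = (66.2096)² = 4383.71 ppb.

M ≈ 4384 ppb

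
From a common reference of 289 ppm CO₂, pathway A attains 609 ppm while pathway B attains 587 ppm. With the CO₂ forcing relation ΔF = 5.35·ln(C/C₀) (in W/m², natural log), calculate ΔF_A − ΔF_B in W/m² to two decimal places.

ΔF_A = 5.35 ln(609/289) = 5.35 × 0.74539 = 3.9878 W/m².
ΔF_B = 5.35 ln(587/289) = 5.35 × 0.70860 = 3.7910 W/m².
Difference: 3.9878 − 3.7910 = 0.1968 W/m².

ΔF_A − ΔF_B = 0.20 W/m²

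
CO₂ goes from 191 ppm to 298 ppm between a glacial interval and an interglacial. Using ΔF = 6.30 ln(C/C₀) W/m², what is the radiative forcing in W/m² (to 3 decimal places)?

ΔF = 2.802 W/m²

CO₂: 6.30 × ln(298/191) = 6.30 × ln(1.56021) = 6.30 × 0.44482 = 2.8024 W/m².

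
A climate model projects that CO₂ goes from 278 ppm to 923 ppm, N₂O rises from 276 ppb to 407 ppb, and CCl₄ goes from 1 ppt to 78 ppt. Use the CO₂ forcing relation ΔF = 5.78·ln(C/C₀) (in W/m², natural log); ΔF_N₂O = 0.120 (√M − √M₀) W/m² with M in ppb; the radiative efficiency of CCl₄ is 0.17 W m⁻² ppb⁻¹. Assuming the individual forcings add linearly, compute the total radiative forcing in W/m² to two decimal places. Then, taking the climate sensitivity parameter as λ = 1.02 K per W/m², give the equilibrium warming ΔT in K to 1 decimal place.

ΔF = 7.38 W/m²; ΔT = 7.5 K

CO₂: 5.78 × ln(923/278) = 5.78 × ln(3.32014) = 5.78 × 1.20001 = 6.9361 W/m².
N₂O: 0.120 × (√407 − √276) = 0.120 × (20.1742 − 16.6132) = 0.120 × 3.5610 = 0.4273 W/m².
CCl₄: Δ = 78 − 1 = 77 ppt = 0.077 ppb; ΔF = 0.17 × 0.077 = 0.0131 W/m².
Total ΔF = 6.9361 + 0.4273 + 0.0131 = 7.3765 W/m².
ΔT = λ ΔF = 1.02 × 7.38 = 7.5276 K.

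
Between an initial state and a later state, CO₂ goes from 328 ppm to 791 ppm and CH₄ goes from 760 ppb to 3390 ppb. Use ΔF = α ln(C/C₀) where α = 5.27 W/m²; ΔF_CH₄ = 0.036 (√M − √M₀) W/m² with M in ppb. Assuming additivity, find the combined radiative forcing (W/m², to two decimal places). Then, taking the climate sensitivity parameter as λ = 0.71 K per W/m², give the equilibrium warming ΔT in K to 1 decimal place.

CO₂: 5.27 × ln(791/328) = 5.27 × ln(2.41159) = 5.27 × 0.88029 = 4.6391 W/m².
CH₄: 0.036 × (√3390 − √760) = 0.036 × (58.2237 − 27.5681) = 0.036 × 30.6556 = 1.1036 W/m².
Total ΔF = 4.6391 + 1.1036 = 5.7427 W/m².
ΔT = λ ΔF = 0.71 × 5.74 = 4.0754 K.

ΔF = 5.74 W/m²; ΔT = 4.1 K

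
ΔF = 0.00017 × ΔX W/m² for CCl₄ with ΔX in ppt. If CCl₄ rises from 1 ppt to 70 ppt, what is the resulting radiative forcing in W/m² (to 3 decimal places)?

ΔF = 0.012 W/m²

CCl₄: ΔF = 0.00017 × (70 − 1) = 0.00017 × 69 = 0.0117 W/m².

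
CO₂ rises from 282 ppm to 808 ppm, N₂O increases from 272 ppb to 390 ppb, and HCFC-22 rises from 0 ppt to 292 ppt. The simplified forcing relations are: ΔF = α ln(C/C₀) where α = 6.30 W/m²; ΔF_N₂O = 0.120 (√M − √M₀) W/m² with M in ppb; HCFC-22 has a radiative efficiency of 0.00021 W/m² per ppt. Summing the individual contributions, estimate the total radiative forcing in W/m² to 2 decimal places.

CO₂: 6.30 × ln(808/282) = 6.30 × ln(2.86525) = 6.30 × 1.05266 = 6.6318 W/m².
N₂O: 0.120 × (√390 − √272) = 0.120 × (19.7484 − 16.4924) = 0.120 × 3.2560 = 0.3907 W/m².
HCFC-22: ΔF = 0.00021 × (292 − 0) = 0.00021 × 292 = 0.0613 W/m².
Total ΔF = 6.6318 + 0.3907 + 0.0613 = 7.0838 W/m².

ΔF = 7.08 W/m²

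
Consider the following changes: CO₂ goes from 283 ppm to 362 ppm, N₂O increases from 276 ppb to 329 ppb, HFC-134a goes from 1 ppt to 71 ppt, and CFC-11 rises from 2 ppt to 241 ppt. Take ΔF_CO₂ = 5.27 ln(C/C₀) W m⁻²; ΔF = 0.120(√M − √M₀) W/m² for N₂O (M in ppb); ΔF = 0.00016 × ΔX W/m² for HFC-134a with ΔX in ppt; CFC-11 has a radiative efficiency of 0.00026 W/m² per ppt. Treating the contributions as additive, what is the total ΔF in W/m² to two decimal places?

ΔF = 1.55 W/m²

CO₂: 5.27 × ln(362/283) = 5.27 × ln(1.27915) = 5.27 × 0.24620 = 1.2975 W/m².
N₂O: 0.120 × (√329 − √276) = 0.120 × (18.1384 − 16.6132) = 0.120 × 1.5252 = 0.1830 W/m².
HFC-134a: ΔF = 0.00016 × (71 − 1) = 0.00016 × 70 = 0.0112 W/m².
CFC-11: ΔF = 0.00026 × (241 − 2) = 0.00026 × 239 = 0.0621 W/m².
Total ΔF = 1.2975 + 0.1830 + 0.0112 + 0.0621 = 1.5538 W/m².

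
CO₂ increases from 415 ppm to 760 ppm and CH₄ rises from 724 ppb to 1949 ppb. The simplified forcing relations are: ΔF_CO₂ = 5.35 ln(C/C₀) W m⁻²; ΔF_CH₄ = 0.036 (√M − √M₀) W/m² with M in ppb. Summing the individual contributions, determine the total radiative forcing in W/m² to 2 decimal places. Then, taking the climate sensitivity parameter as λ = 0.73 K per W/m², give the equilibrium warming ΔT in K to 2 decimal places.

CO₂: 5.35 × ln(760/415) = 5.35 × ln(1.83133) = 5.35 × 0.60504 = 3.2370 W/m².
CH₄: 0.036 × (√1949 − √724) = 0.036 × (44.1475 − 26.9072) = 0.036 × 17.2403 = 0.6207 W/m².
Total ΔF = 3.2370 + 0.6207 = 3.8577 W/m².
ΔT = λ ΔF = 0.73 × 3.86 = 2.8178 K.

ΔF = 3.86 W/m²; ΔT = 2.82 K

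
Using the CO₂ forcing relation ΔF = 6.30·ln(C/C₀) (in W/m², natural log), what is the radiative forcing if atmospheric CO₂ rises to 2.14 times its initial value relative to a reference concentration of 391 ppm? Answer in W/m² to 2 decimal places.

ΔF = 6.30 × ln(2.14) = 6.30 × 0.76081 = 4.7931 W/m².

ΔF = 4.79 W/m²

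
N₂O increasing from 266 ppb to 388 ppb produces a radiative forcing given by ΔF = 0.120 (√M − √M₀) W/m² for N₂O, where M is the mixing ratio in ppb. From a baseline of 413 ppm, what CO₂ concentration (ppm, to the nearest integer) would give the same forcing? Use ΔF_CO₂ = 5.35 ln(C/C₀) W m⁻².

C ≈ 446 ppm

N₂O forcing: 0.120 × (√388 − √266) = 0.120 × (19.6977 − 16.3095) = 0.120 × 3.3882 = 0.40658 W/m².
Set 5.35 ln(C/413) = 0.40658: ln(C/413) = 0.40658/5.35 = 0.07600, so C = 413 × e^0.07600 = 413 × 1.07896 = 445.61 ppm.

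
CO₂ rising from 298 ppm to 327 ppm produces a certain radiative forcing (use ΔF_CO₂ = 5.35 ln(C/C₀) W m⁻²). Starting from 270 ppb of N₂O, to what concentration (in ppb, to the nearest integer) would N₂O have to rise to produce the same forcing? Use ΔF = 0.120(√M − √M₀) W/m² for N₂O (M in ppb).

CO₂ forcing: 5.35 × ln(327/298) = 5.35 × 0.092867 = 0.49684 W/m².
Set 0.120(√M − √270) = 0.49684: √M = 0.49684/0.120 + √270 = 4.1403 + 16.4317 = 20.5720.
M = (20.5720)² = 423.21 ppb.

M ≈ 423 ppb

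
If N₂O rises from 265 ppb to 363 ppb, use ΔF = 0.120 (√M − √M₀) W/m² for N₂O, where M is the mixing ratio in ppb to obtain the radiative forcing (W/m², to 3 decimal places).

ΔF = 0.333 W/m²

N₂O: 0.120 × (√363 − √265) = 0.120 × (19.0526 − 16.2788) = 0.120 × 2.7738 = 0.3329 W/m².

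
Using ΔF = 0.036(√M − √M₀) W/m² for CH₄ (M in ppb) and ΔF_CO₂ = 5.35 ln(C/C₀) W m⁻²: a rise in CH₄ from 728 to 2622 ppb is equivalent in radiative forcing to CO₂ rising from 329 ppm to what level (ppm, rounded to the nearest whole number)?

CH₄ forcing: 0.036 × (√2622 − √728) = 0.036 × (51.2055 − 26.9815) = 0.036 × 24.2240 = 0.87206 W/m².
Set 5.35 ln(C/329) = 0.87206: ln(C/329) = 0.87206/5.35 = 0.16300, so C = 329 × e^0.16300 = 329 × 1.17704 = 387.25 ppm.

C ≈ 387 ppm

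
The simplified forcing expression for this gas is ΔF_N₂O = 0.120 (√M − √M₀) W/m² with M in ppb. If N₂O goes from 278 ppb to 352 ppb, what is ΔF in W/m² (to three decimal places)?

ΔF = 0.251 W/m²

N₂O: 0.120 × (√352 − √278) = 0.120 × (18.7617 − 16.6733) = 0.120 × 2.0884 = 0.2506 W/m².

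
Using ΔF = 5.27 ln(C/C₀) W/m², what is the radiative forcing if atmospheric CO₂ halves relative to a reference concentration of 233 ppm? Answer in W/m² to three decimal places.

ΔF = -3.653 W/m²

ΔF = 5.27 × ln(0.5) = 5.27 × -0.69315 = -3.6529 W/m².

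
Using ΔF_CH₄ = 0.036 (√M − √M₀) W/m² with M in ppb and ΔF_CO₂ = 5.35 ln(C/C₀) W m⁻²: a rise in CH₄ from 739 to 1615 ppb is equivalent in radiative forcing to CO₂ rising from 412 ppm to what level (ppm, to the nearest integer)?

C ≈ 450 ppm

CH₄ forcing: 0.036 × (√1615 − √739) = 0.036 × (40.1871 − 27.1846) = 0.036 × 13.0025 = 0.46809 W/m².
Set 5.35 ln(C/412) = 0.46809: ln(C/412) = 0.46809/5.35 = 0.08749, so C = 412 × e^0.08749 = 412 × 1.09143 = 449.67 ppm.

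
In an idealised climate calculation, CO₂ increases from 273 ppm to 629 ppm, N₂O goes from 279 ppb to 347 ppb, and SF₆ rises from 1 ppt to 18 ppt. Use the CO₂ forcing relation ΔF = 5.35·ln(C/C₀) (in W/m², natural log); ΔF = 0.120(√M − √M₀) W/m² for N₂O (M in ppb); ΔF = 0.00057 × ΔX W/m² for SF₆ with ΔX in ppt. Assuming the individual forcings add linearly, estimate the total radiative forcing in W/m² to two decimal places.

CO₂: 5.35 × ln(629/273) = 5.35 × ln(2.30403) = 5.35 × 0.83466 = 4.4654 W/m².
N₂O: 0.120 × (√347 − √279) = 0.120 × (18.6279 − 16.7033) = 0.120 × 1.9246 = 0.2310 W/m².
SF₆: ΔF = 0.00057 × (18 − 1) = 0.00057 × 17 = 0.0097 W/m².
Total ΔF = 4.4654 + 0.2310 + 0.0097 = 4.7061 W/m².

ΔF = 4.71 W/m²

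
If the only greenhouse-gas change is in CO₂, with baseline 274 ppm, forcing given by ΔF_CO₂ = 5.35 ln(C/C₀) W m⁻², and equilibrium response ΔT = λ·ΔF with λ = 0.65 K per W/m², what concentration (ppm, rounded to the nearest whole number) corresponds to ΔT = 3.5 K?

Required forcing: ΔF = ΔT/λ = 3.5/0.65 = 5.3846 W/m².
Then ln(C/274) = ΔF/5.35 = 5.3846/5.35 = 1.00647.
So C = 274 × e^1.00647 = 274 × 2.73593 = 749.64 ppm.

C ≈ 750 ppm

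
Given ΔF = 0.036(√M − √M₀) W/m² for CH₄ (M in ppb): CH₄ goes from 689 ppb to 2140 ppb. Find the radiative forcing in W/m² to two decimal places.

CH₄: 0.036 × (√2140 − √689) = 0.036 × (46.2601 − 26.2488) = 0.036 × 20.0113 = 0.7204 W/m².

ΔF = 0.72 W/m²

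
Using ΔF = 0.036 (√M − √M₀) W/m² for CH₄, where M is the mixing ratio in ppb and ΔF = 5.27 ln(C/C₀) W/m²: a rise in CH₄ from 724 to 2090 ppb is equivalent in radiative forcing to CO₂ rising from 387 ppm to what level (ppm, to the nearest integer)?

CH₄ forcing: 0.036 × (√2090 − √724) = 0.036 × (45.7165 − 26.9072) = 0.036 × 18.8093 = 0.67713 W/m².
Set 5.27 ln(C/387) = 0.67713: ln(C/387) = 0.67713/5.27 = 0.12849, so C = 387 × e^0.12849 = 387 × 1.13711 = 440.06 ppm.

C ≈ 440 ppm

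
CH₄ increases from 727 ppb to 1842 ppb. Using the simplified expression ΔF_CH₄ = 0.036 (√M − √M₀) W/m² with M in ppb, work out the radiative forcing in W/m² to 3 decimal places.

CH₄: 0.036 × (√1842 − √727) = 0.036 × (42.9185 − 26.9629) = 0.036 × 15.9556 = 0.5744 W/m².

ΔF = 0.574 W/m²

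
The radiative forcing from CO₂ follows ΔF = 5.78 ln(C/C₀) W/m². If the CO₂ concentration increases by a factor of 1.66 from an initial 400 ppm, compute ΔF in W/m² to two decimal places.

ΔF = 2.93 W/m²

Because the forcing depends only on the ratio C/C₀, the initial concentration does not enter.
ΔF = 5.78 × ln(1.66) = 5.78 × 0.50682 = 2.9294 W/m².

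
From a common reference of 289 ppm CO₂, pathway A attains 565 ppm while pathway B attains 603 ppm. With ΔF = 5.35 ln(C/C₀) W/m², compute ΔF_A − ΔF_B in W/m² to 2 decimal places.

ΔF_A = 5.35 ln(565/289) = 5.35 × 0.67040 = 3.5866 W/m².
ΔF_B = 5.35 ln(603/289) = 5.35 × 0.73549 = 3.9349 W/m².
Difference: 3.5866 − 3.9349 = -0.3483 W/m².

ΔF_A − ΔF_B = -0.35 W/m²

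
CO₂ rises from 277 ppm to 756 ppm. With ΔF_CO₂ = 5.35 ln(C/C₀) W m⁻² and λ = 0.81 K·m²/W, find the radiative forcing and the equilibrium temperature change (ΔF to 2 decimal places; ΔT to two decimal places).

CO₂: 5.35 × ln(756/277) = 5.35 × ln(2.72924) = 5.35 × 1.00402 = 5.3715 W/m².
ΔT = λ ΔF = 0.81 × 5.37 = 4.3497 K.

ΔF = 5.37 W/m²; ΔT = 4.35 K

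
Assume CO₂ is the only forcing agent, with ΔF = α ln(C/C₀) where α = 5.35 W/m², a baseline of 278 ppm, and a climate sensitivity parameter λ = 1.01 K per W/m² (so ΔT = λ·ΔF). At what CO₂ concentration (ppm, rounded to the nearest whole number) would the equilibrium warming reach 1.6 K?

Required forcing: ΔF = ΔT/λ = 1.6/1.01 = 1.5842 W/m².
Then ln(C/278) = ΔF/5.35 = 1.5842/5.35 = 0.29611.
So C = 278 × e^0.29611 = 278 × 1.34462 = 373.80 ppm.

C ≈ 374 ppm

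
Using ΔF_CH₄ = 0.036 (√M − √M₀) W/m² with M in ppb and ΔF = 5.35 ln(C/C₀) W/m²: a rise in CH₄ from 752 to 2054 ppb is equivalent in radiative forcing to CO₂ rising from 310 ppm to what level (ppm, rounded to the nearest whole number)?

CH₄ forcing: 0.036 × (√2054 − √752) = 0.036 × (45.3211 − 27.4226) = 0.036 × 17.8985 = 0.64435 W/m².
Set 5.35 ln(C/310) = 0.64435: ln(C/310) = 0.64435/5.35 = 0.12044, so C = 310 × e^0.12044 = 310 × 1.12799 = 349.68 ppm.

C ≈ 350 ppm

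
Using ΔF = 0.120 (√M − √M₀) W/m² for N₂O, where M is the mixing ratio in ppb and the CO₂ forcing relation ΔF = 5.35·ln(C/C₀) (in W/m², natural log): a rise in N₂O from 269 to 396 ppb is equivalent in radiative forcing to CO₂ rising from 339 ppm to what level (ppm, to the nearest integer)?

N₂O forcing: 0.120 × (√396 − √269) = 0.120 × (19.8997 − 16.4012) = 0.120 × 3.4985 = 0.41982 W/m².
Set 5.35 ln(C/339) = 0.41982: ln(C/339) = 0.41982/5.35 = 0.07847, so C = 339 × e^0.07847 = 339 × 1.08163 = 366.67 ppm.

C ≈ 367 ppm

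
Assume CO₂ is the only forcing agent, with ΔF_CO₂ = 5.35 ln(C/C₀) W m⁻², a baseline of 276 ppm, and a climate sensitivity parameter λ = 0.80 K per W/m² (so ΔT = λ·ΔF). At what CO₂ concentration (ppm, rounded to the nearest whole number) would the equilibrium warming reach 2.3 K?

C ≈ 472 ppm

Required forcing: ΔF = ΔT/λ = 2.3/0.80 = 2.8750 W/m².
Then ln(C/276) = ΔF/5.35 = 2.8750/5.35 = 0.53738.
So C = 276 × e^0.53738 = 276 × 1.71152 = 472.38 ppm.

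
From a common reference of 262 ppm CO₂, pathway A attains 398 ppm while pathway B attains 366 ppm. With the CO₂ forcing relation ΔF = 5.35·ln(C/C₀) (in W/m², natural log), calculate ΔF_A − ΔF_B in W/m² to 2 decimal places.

ΔF_A − ΔF_B = 0.45 W/m²

ΔF_A = 5.35 ln(398/262) = 5.35 × 0.41811 = 2.2369 W/m².
ΔF_B = 5.35 ln(366/262) = 5.35 × 0.33429 = 1.7885 W/m².
Difference: 2.2369 − 1.7885 = 0.4484 W/m².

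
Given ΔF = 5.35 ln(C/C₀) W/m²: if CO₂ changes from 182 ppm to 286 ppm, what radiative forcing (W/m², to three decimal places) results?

ΔF = 2.418 W/m²

CO₂: 5.35 × ln(286/182) = 5.35 × ln(1.57143) = 5.35 × 0.45199 = 2.4181 W/m².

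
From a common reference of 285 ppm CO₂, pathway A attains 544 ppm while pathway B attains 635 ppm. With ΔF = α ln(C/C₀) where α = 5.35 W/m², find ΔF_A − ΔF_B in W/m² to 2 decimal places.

ΔF_A − ΔF_B = -0.83 W/m²

ΔF_A = 5.35 ln(544/285) = 5.35 × 0.64646 = 3.4586 W/m².
ΔF_B = 5.35 ln(635/285) = 5.35 × 0.80114 = 4.2861 W/m².
Difference: 3.4586 − 4.2861 = -0.8275 W/m².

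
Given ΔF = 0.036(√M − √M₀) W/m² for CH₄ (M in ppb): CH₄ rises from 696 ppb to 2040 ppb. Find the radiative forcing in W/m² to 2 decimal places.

ΔF = 0.68 W/m²

CH₄: 0.036 × (√2040 − √696) = 0.036 × (45.1664 − 26.3818) = 0.036 × 18.7846 = 0.6762 W/m².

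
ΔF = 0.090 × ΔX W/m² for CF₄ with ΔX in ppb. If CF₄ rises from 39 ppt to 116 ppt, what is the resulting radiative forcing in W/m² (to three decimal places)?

CF₄: Δ = 116 − 39 = 77 ppt = 0.077 ppb; ΔF = 0.090 × 0.077 = 0.0069 W/m².

ΔF = 0.007 W/m²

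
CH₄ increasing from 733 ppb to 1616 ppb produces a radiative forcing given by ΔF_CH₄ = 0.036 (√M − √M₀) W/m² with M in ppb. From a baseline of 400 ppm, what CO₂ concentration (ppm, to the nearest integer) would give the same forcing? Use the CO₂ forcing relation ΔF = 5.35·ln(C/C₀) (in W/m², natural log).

C ≈ 437 ppm

CH₄ forcing: 0.036 × (√1616 − √733) = 0.036 × (40.1995 − 27.0740) = 0.036 × 13.1255 = 0.47252 W/m².
Set 5.35 ln(C/400) = 0.47252: ln(C/400) = 0.47252/5.35 = 0.08832, so C = 400 × e^0.08832 = 400 × 1.09234 = 436.94 ppm.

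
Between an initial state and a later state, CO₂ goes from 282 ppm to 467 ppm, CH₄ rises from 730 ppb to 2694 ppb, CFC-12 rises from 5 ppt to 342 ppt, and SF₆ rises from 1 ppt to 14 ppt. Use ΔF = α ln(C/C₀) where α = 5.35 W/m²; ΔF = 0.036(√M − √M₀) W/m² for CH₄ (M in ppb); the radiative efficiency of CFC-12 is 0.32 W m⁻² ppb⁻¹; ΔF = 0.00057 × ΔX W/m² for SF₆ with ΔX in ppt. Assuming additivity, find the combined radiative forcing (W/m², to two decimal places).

CO₂: 5.35 × ln(467/282) = 5.35 × ln(1.65603) = 5.35 × 0.50442 = 2.6986 W/m².
CH₄: 0.036 × (√2694 − √730) = 0.036 × (51.9038 − 27.0185) = 0.036 × 24.8853 = 0.8959 W/m².
CFC-12: Δ = 342 − 5 = 337 ppt = 0.337 ppb; ΔF = 0.32 × 0.337 = 0.1078 W/m².
SF₆: ΔF = 0.00057 × (14 − 1) = 0.00057 × 13 = 0.0074 W/m².
Total ΔF = 2.6986 + 0.8959 + 0.1078 + 0.0074 = 3.7097 W/m².

ΔF = 3.71 W/m²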